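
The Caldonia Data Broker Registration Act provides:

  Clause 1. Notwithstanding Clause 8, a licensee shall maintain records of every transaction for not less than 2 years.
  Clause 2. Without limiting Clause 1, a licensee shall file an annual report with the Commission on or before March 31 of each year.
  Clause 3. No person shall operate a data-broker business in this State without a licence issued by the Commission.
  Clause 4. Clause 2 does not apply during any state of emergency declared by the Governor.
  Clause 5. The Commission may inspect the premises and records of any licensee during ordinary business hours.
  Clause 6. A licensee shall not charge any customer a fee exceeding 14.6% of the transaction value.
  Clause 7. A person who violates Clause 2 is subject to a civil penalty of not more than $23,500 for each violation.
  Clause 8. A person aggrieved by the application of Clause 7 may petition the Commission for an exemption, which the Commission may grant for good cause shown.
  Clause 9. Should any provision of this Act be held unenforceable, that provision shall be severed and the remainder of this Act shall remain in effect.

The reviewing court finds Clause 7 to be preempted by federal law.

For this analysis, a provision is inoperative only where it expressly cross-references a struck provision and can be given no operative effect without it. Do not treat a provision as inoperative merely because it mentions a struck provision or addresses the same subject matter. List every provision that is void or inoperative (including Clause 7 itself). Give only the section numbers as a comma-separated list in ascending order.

7, 8

Clause 7 is struck. The only function of Clause 8 is the exemption procedure for Clause 7, so it cannot stand once Clause 7 is removed. Although Clause 1 refers to Clause 8, its operative terms do not depend on Clause 8, so it remains in effect. Clause 9 is a severability clause and preserves every provision that can still be given independent effect. Clause 1, Clause 2, Clause 3, Clause 4, Clause 5, Clause 6, and Clause 9 remain in effect.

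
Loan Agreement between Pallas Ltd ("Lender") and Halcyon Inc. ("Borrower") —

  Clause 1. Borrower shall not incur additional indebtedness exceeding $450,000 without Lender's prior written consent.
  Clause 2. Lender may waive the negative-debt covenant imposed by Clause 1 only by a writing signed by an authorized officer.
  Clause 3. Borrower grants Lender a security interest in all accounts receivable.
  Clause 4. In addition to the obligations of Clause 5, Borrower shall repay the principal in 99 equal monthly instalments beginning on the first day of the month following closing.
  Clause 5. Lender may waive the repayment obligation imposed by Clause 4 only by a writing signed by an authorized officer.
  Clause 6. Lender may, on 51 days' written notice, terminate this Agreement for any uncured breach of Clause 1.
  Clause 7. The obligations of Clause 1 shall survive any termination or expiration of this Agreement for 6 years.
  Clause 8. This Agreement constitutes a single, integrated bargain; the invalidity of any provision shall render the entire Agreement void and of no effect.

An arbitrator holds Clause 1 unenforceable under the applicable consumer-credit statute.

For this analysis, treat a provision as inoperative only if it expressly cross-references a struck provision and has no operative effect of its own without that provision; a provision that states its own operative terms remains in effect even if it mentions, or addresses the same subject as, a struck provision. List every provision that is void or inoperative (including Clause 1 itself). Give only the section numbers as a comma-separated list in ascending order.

Clause 1 is struck. Clause 2 merely fixes the waiver condition for Clause 1; with Clause 1 gone it has nothing to operate on and falls away. Clause 6 operates only by reference to Clause 1, so it falls with Clause 1. Clause 7 has no operative effect of its own apart from Clause 1 and is therefore inoperative. Clause 8 provides that the Agreement is not severable, so the invalidity of any one provision voids the entire Agreement. No provision of the Agreement survives.

1, 2, 3, 4, 5, 6, 7, 8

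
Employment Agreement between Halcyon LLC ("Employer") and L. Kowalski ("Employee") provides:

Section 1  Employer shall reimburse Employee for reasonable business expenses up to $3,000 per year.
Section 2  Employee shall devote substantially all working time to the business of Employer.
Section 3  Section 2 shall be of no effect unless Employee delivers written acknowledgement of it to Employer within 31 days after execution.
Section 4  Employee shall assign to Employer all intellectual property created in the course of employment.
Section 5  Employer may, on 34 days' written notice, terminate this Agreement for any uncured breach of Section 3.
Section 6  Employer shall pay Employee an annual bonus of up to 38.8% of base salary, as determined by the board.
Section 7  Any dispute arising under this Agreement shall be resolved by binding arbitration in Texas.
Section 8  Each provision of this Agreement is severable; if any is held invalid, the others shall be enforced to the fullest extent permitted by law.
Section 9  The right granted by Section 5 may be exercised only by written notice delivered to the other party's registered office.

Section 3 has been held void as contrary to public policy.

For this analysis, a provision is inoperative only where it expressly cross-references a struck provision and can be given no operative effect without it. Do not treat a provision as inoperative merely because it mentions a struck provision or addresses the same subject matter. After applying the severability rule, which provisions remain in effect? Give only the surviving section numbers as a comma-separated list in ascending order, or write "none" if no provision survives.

Section 3 is struck. Section 5 has no operative effect of its own apart from Section 3 and is therefore inoperative. The only function of Section 9 is the notice requirement for Section 5, so it cannot stand once Section 5 is removed. Section 8 is a severability clause and preserves every provision that can still be given independent effect. Section 1, Section 2, Section 4, Section 6, Section 7, and Section 8 remain in effect.

1, 2, 4, 6, 7, 8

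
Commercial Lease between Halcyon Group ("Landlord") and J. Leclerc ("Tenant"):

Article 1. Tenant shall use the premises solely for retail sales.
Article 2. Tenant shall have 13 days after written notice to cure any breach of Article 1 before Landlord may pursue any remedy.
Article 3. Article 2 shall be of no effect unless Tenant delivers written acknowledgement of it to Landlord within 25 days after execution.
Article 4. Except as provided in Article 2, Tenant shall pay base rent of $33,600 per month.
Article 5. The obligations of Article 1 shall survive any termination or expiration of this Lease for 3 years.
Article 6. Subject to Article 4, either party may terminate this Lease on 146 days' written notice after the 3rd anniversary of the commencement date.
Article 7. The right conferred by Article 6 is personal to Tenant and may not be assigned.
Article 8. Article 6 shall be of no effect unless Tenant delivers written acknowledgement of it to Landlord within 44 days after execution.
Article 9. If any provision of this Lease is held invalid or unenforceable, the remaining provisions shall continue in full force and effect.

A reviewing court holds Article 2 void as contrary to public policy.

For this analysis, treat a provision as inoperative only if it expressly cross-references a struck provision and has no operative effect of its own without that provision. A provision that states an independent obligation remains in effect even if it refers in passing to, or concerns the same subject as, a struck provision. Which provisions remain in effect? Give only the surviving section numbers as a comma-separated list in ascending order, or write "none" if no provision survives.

Article 2 is struck. Article 3 operates only by reference to Article 2, so it falls with Article 2. Article 4 mentions Article 2 but its own obligation stands independently of Article 2, so Article 4 is not affected. Article 9 is a severability clause and preserves every provision that can still be given independent effect. The provisions still in force are Article 1, Article 4, Article 5, Article 6, Article 7, Article 8, and Article 9.

1, 4, 5, 6, 7, 8, 9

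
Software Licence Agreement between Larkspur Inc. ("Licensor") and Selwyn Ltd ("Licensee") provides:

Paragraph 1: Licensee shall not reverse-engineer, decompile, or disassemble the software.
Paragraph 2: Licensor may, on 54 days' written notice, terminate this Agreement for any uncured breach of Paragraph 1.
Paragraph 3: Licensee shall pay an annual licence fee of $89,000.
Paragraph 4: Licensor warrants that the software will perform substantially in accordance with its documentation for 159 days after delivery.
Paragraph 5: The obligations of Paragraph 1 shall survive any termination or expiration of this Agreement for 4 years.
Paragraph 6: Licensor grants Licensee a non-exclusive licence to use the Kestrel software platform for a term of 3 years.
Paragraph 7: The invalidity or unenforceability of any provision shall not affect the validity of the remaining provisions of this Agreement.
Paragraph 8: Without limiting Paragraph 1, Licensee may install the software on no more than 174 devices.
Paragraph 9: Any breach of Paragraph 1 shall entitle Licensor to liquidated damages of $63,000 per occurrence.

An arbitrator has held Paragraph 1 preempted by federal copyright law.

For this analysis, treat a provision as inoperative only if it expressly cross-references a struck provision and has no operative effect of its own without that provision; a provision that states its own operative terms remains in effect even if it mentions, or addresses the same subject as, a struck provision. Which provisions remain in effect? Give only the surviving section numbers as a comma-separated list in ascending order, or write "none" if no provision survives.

Paragraph 1 is struck. Paragraph 2 merely fixes the termination right for breach of Paragraph 1; with Paragraph 1 gone it has nothing to operate on and falls away. Paragraph 5 operates only by reference to Paragraph 1, so it falls with Paragraph 1. Paragraph 9 does nothing except set the liquidated-damages amount by reference to Paragraph 1; with Paragraph 1 gone it has no independent effect and is inoperative. Although Paragraph 8 refers to Paragraph 1, its operative terms do not depend on Paragraph 1, so it remains in effect. Paragraph 7 is a severability clause and preserves every provision that can still be given independent effect. That leaves Paragraph 3, Paragraph 4, Paragraph 6, Paragraph 7, and Paragraph 8 in effect.

3, 4, 6, 7, 8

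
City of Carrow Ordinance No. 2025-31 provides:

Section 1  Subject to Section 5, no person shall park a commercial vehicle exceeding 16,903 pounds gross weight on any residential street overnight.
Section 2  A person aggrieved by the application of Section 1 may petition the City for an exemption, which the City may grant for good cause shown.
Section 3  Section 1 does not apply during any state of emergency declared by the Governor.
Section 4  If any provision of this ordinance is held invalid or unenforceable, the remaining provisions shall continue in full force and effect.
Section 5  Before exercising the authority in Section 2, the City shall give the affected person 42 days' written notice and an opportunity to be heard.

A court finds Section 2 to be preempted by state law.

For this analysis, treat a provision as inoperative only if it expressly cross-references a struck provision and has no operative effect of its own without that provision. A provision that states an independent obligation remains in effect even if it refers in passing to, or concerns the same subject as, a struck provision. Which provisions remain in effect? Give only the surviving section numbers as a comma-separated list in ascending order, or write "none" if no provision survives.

Section 2 is struck. Section 5 merely fixes the notice-and-hearing requirement for Section 2; with Section 2 gone it has nothing to operate on and falls away. Although Section 1 refers to Section 5, its operative terms do not depend on Section 5, so it remains in effect. Section 4 is a severability clause and preserves every provision that can still be given independent effect. The provisions still in force are Section 1, Section 3, and Section 4.

1, 3, 4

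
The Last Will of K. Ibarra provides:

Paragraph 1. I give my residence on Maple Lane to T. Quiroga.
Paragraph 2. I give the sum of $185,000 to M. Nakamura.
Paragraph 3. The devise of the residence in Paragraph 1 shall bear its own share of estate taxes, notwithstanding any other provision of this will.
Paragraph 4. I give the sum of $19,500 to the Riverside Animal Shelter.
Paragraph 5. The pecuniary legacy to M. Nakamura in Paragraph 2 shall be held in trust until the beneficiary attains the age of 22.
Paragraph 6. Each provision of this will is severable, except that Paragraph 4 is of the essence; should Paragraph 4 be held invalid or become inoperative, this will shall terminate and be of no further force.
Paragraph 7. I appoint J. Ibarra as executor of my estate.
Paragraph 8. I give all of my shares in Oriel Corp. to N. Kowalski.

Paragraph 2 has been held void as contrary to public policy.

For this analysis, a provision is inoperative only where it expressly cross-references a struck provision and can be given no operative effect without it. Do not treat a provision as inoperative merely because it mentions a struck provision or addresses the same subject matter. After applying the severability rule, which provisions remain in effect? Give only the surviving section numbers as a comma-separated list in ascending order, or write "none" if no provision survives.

1, 3, 4, 6, 7, 8

Paragraph 2 is struck. Paragraph 5 has no operative effect of its own apart from Paragraph 2 and is therefore inoperative. Paragraph 6 makes Paragraph 4 an essential term, but Paragraph 4 is unaffected, so the severability proviso in Paragraph 6 preserves the remaining provisions. Paragraph 1, Paragraph 3, Paragraph 4, Paragraph 6, Paragraph 7, and Paragraph 8 remain in effect.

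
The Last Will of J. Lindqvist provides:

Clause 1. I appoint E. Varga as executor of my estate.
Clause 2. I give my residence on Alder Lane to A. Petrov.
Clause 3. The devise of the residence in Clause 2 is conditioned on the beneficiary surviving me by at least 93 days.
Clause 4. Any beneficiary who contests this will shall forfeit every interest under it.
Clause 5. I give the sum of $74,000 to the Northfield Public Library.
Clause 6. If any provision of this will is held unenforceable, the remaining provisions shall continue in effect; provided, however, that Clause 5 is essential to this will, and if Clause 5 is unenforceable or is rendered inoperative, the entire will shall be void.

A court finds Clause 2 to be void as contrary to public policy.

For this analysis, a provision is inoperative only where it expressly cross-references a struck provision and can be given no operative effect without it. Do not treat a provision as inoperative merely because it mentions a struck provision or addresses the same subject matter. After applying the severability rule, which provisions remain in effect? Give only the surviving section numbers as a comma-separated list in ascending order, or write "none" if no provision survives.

1, 4, 5, 6

Clause 2 is struck. Clause 3 merely fixes the survivorship condition on Clause 2; with Clause 2 gone it has nothing to operate on and falls away. Clause 6 makes Clause 5 an essential term, but Clause 5 is unaffected, so the severability proviso in Clause 6 preserves the remaining provisions. That leaves Clause 1, Clause 4, Clause 5, and Clause 6 in effect.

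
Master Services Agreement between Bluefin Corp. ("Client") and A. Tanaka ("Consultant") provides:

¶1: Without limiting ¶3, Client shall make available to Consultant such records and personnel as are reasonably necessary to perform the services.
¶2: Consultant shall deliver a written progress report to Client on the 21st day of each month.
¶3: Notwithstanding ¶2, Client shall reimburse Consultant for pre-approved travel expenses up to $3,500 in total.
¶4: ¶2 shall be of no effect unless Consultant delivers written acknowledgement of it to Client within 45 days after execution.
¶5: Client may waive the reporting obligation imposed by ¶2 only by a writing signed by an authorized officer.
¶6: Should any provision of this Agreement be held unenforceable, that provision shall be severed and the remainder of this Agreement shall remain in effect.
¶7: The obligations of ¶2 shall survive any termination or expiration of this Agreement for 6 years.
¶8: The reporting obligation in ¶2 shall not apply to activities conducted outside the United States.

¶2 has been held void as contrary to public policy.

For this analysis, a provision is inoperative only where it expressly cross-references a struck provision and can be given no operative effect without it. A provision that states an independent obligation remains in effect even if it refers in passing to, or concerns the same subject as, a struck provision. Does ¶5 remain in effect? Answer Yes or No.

¶2 is struck. ¶4 has no operative effect of its own apart from ¶2 and is therefore inoperative. The only function of ¶5 is the waiver condition for ¶2, so it cannot stand once ¶2 is removed. The only function of ¶7 is the survival period for ¶2, so it cannot stand once ¶2 is removed. ¶8 has no operative effect of its own apart from ¶2 and is therefore inoperative. Although ¶3 refers to ¶2, its operative terms do not depend on ¶2, so it remains in effect. ¶6 is a severability clause and preserves every provision that can still be given independent effect. That leaves ¶1, ¶3, and ¶6 in effect. ¶5 is among the inoperative provisions, so the answer is no.

No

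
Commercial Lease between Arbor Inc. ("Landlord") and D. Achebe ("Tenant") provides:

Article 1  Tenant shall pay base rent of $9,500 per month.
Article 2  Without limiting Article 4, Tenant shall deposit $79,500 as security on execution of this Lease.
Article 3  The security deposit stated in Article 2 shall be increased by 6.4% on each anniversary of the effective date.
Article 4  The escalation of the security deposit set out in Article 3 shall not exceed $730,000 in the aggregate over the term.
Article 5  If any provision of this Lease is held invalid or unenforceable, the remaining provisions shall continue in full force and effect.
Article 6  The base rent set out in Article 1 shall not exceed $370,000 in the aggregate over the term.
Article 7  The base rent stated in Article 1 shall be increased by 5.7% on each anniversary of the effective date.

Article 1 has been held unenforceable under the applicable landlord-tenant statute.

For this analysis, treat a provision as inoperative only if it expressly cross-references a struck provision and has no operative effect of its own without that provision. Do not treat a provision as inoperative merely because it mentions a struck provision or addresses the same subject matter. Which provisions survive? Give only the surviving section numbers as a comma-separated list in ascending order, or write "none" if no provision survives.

Article 1 is struck. Article 6 has no operative effect of its own apart from Article 1 and is therefore inoperative. The whole of Article 7 is the escalation of the base rent, defined by reference to Article 1, so Article 7 cannot stand once Article 1 is removed. Article 5 is a severability clause and preserves every provision that can still be given independent effect. Article 2, Article 3, Article 4, and Article 5 remain in effect.

2, 3, 4, 5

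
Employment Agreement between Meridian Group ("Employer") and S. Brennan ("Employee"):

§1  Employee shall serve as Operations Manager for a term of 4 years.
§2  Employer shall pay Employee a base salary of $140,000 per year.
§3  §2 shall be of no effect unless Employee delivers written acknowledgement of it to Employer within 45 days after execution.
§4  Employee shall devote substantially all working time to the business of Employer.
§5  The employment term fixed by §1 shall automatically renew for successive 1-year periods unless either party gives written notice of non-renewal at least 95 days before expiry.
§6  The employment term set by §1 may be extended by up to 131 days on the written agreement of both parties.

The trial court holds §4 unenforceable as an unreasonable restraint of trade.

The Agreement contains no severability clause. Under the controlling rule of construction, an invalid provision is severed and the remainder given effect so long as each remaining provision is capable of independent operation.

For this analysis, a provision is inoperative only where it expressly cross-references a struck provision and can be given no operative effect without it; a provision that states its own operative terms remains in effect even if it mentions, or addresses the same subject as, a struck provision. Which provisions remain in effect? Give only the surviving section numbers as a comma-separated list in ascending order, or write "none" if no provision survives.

1, 2, 3, 5, 6

§4 is struck. Nothing else in the Agreement is defined by reference to §4. Under the stated default rule, only provisions that cannot operate independently fall away; the rest are enforced. §1, §2, §3, §5, and §6 remain in effect.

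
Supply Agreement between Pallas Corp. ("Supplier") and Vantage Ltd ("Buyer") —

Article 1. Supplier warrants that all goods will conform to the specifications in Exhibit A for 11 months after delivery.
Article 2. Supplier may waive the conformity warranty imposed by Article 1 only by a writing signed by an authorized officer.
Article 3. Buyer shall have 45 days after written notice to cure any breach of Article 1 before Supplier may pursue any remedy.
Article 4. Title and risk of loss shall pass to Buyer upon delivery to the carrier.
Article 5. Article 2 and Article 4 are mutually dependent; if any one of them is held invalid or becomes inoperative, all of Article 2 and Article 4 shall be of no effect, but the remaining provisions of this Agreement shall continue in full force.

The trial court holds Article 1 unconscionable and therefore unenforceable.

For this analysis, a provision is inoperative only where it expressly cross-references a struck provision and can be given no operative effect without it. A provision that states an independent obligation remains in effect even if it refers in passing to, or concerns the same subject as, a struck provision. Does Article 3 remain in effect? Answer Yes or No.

No

Article 1 is struck. Article 2 has no operative effect of its own apart from Article 1 and is therefore inoperative. Article 3 merely fixes the cure period for breach of Article 1; with Article 1 gone it has nothing to operate on and falls away. Article 5 declares Article 2 and Article 4 mutually dependent; since one of them has fallen, all of them are of no effect. That brings down Article 4 as well. The remainder continues in force under Article 5. Only Article 5 remains in effect. Article 3 is among the inoperative provisions, so the answer is no.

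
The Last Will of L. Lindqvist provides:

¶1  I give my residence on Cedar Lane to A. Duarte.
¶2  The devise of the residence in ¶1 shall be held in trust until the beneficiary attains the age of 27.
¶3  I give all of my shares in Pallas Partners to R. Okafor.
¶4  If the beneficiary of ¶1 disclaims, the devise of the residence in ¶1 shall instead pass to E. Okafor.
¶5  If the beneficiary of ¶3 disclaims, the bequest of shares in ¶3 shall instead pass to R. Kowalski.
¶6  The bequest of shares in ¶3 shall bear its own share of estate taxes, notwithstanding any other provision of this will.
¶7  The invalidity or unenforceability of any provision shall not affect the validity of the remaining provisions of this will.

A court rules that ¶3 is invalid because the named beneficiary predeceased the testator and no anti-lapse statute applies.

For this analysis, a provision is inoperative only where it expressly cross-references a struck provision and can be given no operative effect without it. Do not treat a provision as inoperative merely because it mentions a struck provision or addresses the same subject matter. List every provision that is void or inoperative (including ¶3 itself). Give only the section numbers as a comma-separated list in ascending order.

¶3 is struck. ¶5 has no operative effect of its own apart from ¶3 and is therefore inoperative. ¶6 merely fixes the tax charge on ¶3; with ¶3 gone it has nothing to operate on and falls away. ¶7 is a severability clause and preserves every provision that can still be given independent effect. The provisions still in force are ¶1, ¶2, ¶4, and ¶7.

3, 5, 6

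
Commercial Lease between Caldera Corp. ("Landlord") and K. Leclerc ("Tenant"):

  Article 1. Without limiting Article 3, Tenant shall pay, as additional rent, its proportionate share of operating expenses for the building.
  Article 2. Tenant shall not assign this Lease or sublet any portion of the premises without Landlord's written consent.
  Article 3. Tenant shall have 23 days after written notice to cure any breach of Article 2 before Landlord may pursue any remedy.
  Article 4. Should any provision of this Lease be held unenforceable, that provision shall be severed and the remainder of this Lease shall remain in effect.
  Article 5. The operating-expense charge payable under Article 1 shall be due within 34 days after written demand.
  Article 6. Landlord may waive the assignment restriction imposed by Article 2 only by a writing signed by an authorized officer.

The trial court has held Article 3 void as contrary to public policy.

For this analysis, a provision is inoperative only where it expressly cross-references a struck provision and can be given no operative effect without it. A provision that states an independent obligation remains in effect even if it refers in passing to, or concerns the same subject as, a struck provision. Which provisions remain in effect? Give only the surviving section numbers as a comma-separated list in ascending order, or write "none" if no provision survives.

1, 2, 4, 5, 6

Article 3 is struck. Article 1 mentions Article 3 but its own obligation stands independently of Article 3, so Article 1 is not affected. Nothing else in the Lease is defined by reference to Article 3. Under the severability clause in Article 4, the remaining provisions continue in force. The provisions still in force are Article 1, Article 2, Article 4, Article 5, and Article 6.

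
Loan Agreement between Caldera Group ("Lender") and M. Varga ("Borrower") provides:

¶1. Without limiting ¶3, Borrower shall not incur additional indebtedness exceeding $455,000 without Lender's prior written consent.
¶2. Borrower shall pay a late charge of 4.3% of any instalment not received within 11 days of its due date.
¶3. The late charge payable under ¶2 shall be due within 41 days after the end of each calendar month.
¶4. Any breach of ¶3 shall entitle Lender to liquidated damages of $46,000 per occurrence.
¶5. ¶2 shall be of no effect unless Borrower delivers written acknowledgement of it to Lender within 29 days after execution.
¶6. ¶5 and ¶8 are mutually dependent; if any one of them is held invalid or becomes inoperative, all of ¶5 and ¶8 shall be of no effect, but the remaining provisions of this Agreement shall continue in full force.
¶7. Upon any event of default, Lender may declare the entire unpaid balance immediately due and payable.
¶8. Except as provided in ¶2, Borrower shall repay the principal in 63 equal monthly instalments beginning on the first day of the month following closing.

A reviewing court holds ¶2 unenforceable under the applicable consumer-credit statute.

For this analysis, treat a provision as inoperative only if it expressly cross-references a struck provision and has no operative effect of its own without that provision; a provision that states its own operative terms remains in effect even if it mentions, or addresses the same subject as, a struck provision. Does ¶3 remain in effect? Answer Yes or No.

¶2 is struck. ¶3 has no operative effect of its own apart from ¶2 and is therefore inoperative. ¶5 operates only by reference to ¶2, so it falls with ¶2. ¶4 does nothing except set the liquidated-damages amount by reference to ¶3; with ¶3 gone it has no independent effect and is inoperative. ¶1 mentions ¶3 but its own obligation stands independently of ¶3, so ¶1 is not affected. ¶6 declares ¶5 and ¶8 mutually dependent; since one of them has fallen, all of them are of no effect. That brings down ¶8 as well. The remainder continues in force under ¶6. That leaves ¶1, ¶6, and ¶7 in effect. ¶3 is among the inoperative provisions, so the answer is no.

No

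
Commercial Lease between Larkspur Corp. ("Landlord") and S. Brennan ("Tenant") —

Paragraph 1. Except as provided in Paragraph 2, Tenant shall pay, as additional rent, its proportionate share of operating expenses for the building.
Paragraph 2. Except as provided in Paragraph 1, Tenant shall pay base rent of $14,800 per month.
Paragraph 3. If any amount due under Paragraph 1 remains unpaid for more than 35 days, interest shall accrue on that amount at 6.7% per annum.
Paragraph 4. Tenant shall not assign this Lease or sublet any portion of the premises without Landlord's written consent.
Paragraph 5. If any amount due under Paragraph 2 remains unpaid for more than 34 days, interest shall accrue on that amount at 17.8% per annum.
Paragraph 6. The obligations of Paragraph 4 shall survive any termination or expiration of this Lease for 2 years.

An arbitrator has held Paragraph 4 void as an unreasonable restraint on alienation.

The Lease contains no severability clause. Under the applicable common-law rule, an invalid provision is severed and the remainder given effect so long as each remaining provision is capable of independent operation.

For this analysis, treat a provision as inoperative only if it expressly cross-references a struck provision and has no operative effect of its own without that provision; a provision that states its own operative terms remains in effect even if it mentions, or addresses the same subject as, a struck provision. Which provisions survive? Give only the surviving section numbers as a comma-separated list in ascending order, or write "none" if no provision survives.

Paragraph 4 is struck. Paragraph 6 has no operative effect of its own apart from Paragraph 4 and is therefore inoperative. With no severability clause, the stated default rule severs what cannot stand and enforces each remaining provision that can operate on its own. That leaves Paragraph 1, Paragraph 2, Paragraph 3, and Paragraph 5 in effect.

1, 2, 3, 5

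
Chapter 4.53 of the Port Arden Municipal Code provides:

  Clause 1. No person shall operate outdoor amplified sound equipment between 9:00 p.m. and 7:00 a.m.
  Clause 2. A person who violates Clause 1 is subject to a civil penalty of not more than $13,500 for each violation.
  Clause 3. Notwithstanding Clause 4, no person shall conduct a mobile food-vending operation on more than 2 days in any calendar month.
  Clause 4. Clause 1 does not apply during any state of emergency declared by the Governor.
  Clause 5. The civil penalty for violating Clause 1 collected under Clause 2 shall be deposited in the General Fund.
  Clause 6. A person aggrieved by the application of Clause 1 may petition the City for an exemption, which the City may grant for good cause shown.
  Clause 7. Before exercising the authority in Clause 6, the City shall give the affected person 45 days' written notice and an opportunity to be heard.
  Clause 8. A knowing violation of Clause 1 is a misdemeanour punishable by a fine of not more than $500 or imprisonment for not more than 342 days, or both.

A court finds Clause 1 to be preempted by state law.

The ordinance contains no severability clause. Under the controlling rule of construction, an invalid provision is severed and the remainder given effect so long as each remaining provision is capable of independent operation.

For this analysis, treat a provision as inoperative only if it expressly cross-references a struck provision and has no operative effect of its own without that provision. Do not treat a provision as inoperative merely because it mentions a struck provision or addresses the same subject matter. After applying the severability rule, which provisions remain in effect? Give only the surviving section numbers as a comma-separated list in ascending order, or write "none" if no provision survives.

Clause 1 is struck. Clause 2 has no operative effect of its own apart from Clause 1 and is therefore inoperative. Clause 4 merely fixes the emergency suspension of Clause 1; with Clause 1 gone it has nothing to operate on and falls away. The only function of Clause 6 is the exemption procedure for Clause 1, so it cannot stand once Clause 1 is removed. The only function of Clause 8 is the criminal penalty for violating Clause 1, so it cannot stand once Clause 1 is removed. Clause 5 operates only by reference to Clause 2, so it falls with Clause 2. Clause 7 merely fixes the notice-and-hearing requirement for Clause 6; with Clause 6 gone it has nothing to operate on and falls away. Clause 3 mentions Clause 4 but its own obligation stands independently of Clause 4, so Clause 3 is not affected. Under the stated default rule, only provisions that cannot operate independently fall away; the rest are enforced. Only Clause 3 remains in effect.

3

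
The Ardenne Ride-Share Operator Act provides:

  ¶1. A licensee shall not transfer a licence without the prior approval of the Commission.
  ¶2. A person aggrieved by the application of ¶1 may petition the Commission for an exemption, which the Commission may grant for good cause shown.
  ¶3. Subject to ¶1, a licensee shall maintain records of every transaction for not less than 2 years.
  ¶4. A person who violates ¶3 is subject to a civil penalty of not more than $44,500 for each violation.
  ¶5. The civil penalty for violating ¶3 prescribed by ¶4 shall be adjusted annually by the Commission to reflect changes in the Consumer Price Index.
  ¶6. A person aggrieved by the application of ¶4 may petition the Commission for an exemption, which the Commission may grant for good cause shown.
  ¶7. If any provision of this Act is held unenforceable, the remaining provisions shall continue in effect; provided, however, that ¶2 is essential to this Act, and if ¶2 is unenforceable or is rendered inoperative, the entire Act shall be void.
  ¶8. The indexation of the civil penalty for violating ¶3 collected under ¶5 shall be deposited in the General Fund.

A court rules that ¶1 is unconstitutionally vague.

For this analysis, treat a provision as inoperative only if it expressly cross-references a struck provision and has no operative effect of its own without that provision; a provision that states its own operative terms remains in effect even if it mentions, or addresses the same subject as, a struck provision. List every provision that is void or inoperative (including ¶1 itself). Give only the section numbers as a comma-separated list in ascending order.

¶1 is struck. ¶2 merely fixes the exemption procedure for ¶1; with ¶1 gone it has nothing to operate on and falls away. ¶7 makes ¶2 an essential term, and ¶2 has been rendered inoperative by the cascade; under ¶7, the entire Act is therefore void. No provision of the Act survives.

1, 2, 3, 4, 5, 6, 7, 8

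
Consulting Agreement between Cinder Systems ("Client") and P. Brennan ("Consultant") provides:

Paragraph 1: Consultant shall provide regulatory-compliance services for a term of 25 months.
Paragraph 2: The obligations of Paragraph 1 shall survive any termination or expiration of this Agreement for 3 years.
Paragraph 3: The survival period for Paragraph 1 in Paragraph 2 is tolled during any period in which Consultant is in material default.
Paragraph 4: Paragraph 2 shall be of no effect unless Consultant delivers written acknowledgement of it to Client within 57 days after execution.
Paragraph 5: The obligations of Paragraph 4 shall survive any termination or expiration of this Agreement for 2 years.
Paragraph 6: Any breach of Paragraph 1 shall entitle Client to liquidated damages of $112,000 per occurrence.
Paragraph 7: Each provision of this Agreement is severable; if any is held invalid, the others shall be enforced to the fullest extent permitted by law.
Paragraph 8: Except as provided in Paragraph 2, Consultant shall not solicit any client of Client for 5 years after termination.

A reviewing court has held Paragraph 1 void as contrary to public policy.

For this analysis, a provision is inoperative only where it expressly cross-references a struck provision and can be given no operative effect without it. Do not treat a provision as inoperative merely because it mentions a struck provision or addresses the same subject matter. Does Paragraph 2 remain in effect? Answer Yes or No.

Paragraph 1 is struck. Paragraph 2 merely fixes the survival period for Paragraph 1; with Paragraph 1 gone it has nothing to operate on and falls away. Paragraph 6 operates only by reference to Paragraph 1, so it falls with Paragraph 1. Paragraph 3 has no operative effect of its own apart from Paragraph 2 and is therefore inoperative. Paragraph 4 operates only by reference to Paragraph 2, so it falls with Paragraph 2. The only function of Paragraph 5 is the survival period for Paragraph 4, so it cannot stand once Paragraph 4 is removed. Although Paragraph 8 refers to Paragraph 2, its operative terms do not depend on Paragraph 2, so it remains in effect. Paragraph 7 is a severability clause and preserves every provision that can still be given independent effect. Paragraph 7 and Paragraph 8 remain in effect. Paragraph 2 is among the inoperative provisions, so the answer is no.

No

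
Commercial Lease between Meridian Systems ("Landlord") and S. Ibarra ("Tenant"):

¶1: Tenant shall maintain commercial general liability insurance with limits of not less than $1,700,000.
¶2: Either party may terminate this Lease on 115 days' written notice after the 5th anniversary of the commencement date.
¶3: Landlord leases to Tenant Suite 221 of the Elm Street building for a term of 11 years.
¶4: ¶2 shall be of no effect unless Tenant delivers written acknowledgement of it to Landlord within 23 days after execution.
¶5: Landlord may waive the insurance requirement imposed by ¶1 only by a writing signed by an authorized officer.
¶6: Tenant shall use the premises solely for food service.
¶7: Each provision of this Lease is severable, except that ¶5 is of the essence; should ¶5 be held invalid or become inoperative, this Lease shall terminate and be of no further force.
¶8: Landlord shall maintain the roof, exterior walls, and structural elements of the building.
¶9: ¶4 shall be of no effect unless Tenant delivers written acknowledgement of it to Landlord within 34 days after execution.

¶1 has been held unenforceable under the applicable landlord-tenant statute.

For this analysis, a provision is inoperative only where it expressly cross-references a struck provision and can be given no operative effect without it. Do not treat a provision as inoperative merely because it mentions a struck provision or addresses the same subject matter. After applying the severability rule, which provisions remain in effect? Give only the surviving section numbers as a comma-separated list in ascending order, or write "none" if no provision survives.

none

¶1 is struck. ¶5 has no operative effect of its own apart from ¶1 and is therefore inoperative. ¶7 makes ¶5 an essential term, and ¶5 has been rendered inoperative by the cascade; under ¶7, the entire Lease is therefore void. No provision of the Lease survives.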